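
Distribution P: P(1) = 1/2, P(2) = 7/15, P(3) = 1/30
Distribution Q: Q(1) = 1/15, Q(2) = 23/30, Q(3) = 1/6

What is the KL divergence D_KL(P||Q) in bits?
1.0418 bits

D_KL(P||Q) = Σ P(x) log₂(P(x)/Q(x))

Computing term by term:
  P(1)·log₂(P(1)/Q(1)) = (1/2)·log₂((1/2)/(1/15)) = 1.45345
  P(2)·log₂(P(2)/Q(2)) = (7/15)·log₂((7/15)/(23/30)) = -0.33423
  P(3)·log₂(P(3)/Q(3)) = (1/30)·log₂((1/30)/(1/6)) = -0.07740

D_KL(P||Q) = 1.45345 - 0.33423 - 0.07740 = 1.04182 ≈ 1.0418 bits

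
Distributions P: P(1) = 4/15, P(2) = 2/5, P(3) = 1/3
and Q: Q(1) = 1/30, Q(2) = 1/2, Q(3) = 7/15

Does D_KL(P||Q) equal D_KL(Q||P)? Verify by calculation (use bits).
D_KL(P||Q) = 0.5094 bits, D_KL(Q||P) = 0.2875 bits. No — D_KL(P||Q) ≠ D_KL(Q||P) for this pair.

D_KL(P||Q) = Σ P(x) log₂(P(x)/Q(x))

Computing term by term:
  P(1)·log₂(P(1)/Q(1)) = (4/15)·log₂((4/15)/(1/30)) = 0.80000
  P(2)·log₂(P(2)/Q(2)) = (2/5)·log₂((2/5)/(1/2)) = -0.12877
  P(3)·log₂(P(3)/Q(3)) = (1/3)·log₂((1/3)/(7/15)) = -0.16181

D_KL(P||Q) = 0.80000 - 0.12877 - 0.16181 = 0.50942 ≈ 0.5094 bits

D_KL(Q||P) = Σ Q(x) log₂(Q(x)/P(x))

Computing term by term:
  Q(1)·log₂(Q(1)/P(1)) = (1/30)·log₂((1/30)/(4/15)) = -0.10000
  Q(2)·log₂(Q(2)/P(2)) = (1/2)·log₂((1/2)/(2/5)) = 0.16096
  Q(3)·log₂(Q(3)/P(3)) = (7/15)·log₂((7/15)/(1/3)) = 0.22653

D_KL(Q||P) = -0.10000 + 0.16096 + 0.22653 = 0.28749 ≈ 0.2875 bits

These are NOT equal (difference: 0.2219 bits). KL divergence is asymmetric: D_KL(P||Q) ≠ D_KL(Q||P) in general.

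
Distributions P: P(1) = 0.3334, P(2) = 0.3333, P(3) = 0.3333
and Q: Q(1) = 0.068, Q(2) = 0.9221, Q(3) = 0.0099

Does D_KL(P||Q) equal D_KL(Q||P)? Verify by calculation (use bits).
D_KL(P||Q) = 1.9663 bits, D_KL(Q||P) = 1.1475 bits. No — D_KL(P||Q) ≠ D_KL(Q||P) for this pair.

D_KL(P||Q) = Σ P(x) log₂(P(x)/Q(x))

Computing term by term:
  P(1)·log₂(P(1)/Q(1)) = 0.3334·log₂(0.3334/0.068) = 0.76470
  P(2)·log₂(P(2)/Q(2)) = 0.3333·log₂(0.3333/0.9221) = -0.48932
  P(3)·log₂(P(3)/Q(3)) = 0.3333·log₂(0.3333/0.0099) = 1.69091

D_KL(P||Q) = 0.76470 - 0.48932 + 1.69091 = 1.96629 ≈ 1.9663 bits

D_KL(Q||P) = Σ Q(x) log₂(Q(x)/P(x))

Computing term by term:
  Q(1)·log₂(Q(1)/P(1)) = 0.068·log₂(0.068/0.3334) = -0.15597
  Q(2)·log₂(Q(2)/P(2)) = 0.9221·log₂(0.9221/0.3333) = 1.35374
  Q(3)·log₂(Q(3)/P(3)) = 0.0099·log₂(0.0099/0.3333) = -0.05023

D_KL(Q||P) = -0.15597 + 1.35374 - 0.05023 = 1.14754 ≈ 1.1475 bits

These are NOT equal (difference: 0.8188 bits). KL divergence is asymmetric: D_KL(P||Q) ≠ D_KL(Q||P) in general.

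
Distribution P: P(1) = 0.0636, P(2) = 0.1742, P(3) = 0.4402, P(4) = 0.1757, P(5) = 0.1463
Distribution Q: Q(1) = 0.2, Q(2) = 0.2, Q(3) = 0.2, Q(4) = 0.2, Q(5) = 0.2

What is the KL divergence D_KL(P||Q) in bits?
0.2624 bits

D_KL(P||Q) = Σ P(x) log₂(P(x)/Q(x))

Computing term by term:
  P(1)·log₂(P(1)/Q(1)) = 0.0636·log₂(0.0636/0.2) = -0.10512
  P(2)·log₂(P(2)/Q(2)) = 0.1742·log₂(0.1742/0.2) = -0.03471
  P(3)·log₂(P(3)/Q(3)) = 0.4402·log₂(0.4402/0.2) = 0.50102
  P(4)·log₂(P(4)/Q(4)) = 0.1757·log₂(0.1757/0.2) = -0.03284
  P(5)·log₂(P(5)/Q(5)) = 0.1463·log₂(0.1463/0.2) = -0.06599

D_KL(P||Q) = -0.10512 - 0.03471 + 0.50102 - 0.03284 - 0.06599 = 0.26236 ≈ 0.2624 bits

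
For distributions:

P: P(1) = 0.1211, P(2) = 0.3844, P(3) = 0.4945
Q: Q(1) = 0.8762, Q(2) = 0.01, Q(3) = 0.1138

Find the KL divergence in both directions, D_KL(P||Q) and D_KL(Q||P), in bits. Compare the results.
D_KL(P||Q) = 2.7260 bits, D_KL(Q||P) = 2.2078 bits. D_KL(P||Q) is larger than D_KL(Q||P) by 0.5182 bits; the two directions differ.

D_KL(P||Q) = Σ P(x) log₂(P(x)/Q(x))

Computing term by term:
  P(1)·log₂(P(1)/Q(1)) = 0.1211·log₂(0.1211/0.8762) = -0.34575
  P(2)·log₂(P(2)/Q(2)) = 0.3844·log₂(0.3844/0.01) = 2.02369
  P(3)·log₂(P(3)/Q(3)) = 0.4945·log₂(0.4945/0.1138) = 1.04808

D_KL(P||Q) = -0.34575 + 2.02369 + 1.04808 = 2.72602 ≈ 2.7260 bits

D_KL(Q||P) = Σ Q(x) log₂(Q(x)/P(x))

Computing term by term:
  Q(1)·log₂(Q(1)/P(1)) = 0.8762·log₂(0.8762/0.1211) = 2.50160
  Q(2)·log₂(Q(2)/P(2)) = 0.01·log₂(0.01/0.3844) = -0.05265
  Q(3)·log₂(Q(3)/P(3)) = 0.1138·log₂(0.1138/0.4945) = -0.24120

D_KL(Q||P) = 2.50160 - 0.05265 - 0.24120 = 2.20775 ≈ 2.2078 bits

These are NOT equal (difference: 0.5182 bits). KL divergence is asymmetric: D_KL(P||Q) ≠ D_KL(Q||P) in general.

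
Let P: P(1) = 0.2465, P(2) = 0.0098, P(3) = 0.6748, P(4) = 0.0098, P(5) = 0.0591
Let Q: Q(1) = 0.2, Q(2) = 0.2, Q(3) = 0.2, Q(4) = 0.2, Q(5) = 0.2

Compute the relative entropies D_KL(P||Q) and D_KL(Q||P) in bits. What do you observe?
D_KL(P||Q) = 1.0690 bits, D_KL(Q||P) = 1.6810 bits. The two directions give different values (D_KL(Q||P) exceeds D_KL(P||Q) by 0.6120 bits): KL divergence is asymmetric.

D_KL(P||Q) = Σ P(x) log₂(P(x)/Q(x))

Computing term by term:
  P(1)·log₂(P(1)/Q(1)) = 0.2465·log₂(0.2465/0.2) = 0.07434
  P(2)·log₂(P(2)/Q(2)) = 0.0098·log₂(0.0098/0.2) = -0.04264
  P(3)·log₂(P(3)/Q(3)) = 0.6748·log₂(0.6748/0.2) = 1.18391
  P(4)·log₂(P(4)/Q(4)) = 0.0098·log₂(0.0098/0.2) = -0.04264
  P(5)·log₂(P(5)/Q(5)) = 0.0591·log₂(0.0591/0.2) = -0.10394

D_KL(P||Q) = 0.07434 - 0.04264 + 1.18391 - 0.04264 - 0.10394 = 1.06903 ≈ 1.0690 bits

D_KL(Q||P) = Σ Q(x) log₂(Q(x)/P(x))

Computing term by term:
  Q(1)·log₂(Q(1)/P(1)) = 0.2·log₂(0.2/0.2465) = -0.06032
  Q(2)·log₂(Q(2)/P(2)) = 0.2·log₂(0.2/0.0098) = 0.87021
  Q(3)·log₂(Q(3)/P(3)) = 0.2·log₂(0.2/0.6748) = -0.35089
  Q(4)·log₂(Q(4)/P(4)) = 0.2·log₂(0.2/0.0098) = 0.87021
  Q(5)·log₂(Q(5)/P(5)) = 0.2·log₂(0.2/0.0591) = 0.35175

D_KL(Q||P) = -0.06032 + 0.87021 - 0.35089 + 0.87021 + 0.35175 = 1.68096 ≈ 1.6810 bits

These are NOT equal (difference: 0.6120 bits). KL divergence is asymmetric: D_KL(P||Q) ≠ D_KL(Q||P) in general.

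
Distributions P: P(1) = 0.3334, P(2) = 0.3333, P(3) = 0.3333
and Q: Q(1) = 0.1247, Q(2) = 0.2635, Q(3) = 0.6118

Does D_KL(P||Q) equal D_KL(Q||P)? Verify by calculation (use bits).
D_KL(P||Q) = 0.2940 bits, D_KL(Q||P) = 0.2698 bits. No — D_KL(P||Q) ≠ D_KL(Q||P) for this pair.

D_KL(P||Q) = Σ P(x) log₂(P(x)/Q(x))

Computing term by term:
  P(1)·log₂(P(1)/Q(1)) = 0.3334·log₂(0.3334/0.1247) = 0.47303
  P(2)·log₂(P(2)/Q(2)) = 0.3333·log₂(0.3333/0.2635) = 0.11299
  P(3)·log₂(P(3)/Q(3)) = 0.3333·log₂(0.3333/0.6118) = -0.29205

D_KL(P||Q) = 0.47303 + 0.11299 - 0.29205 = 0.29397 ≈ 0.2940 bits

D_KL(Q||P) = Σ Q(x) log₂(Q(x)/P(x))

Computing term by term:
  Q(1)·log₂(Q(1)/P(1)) = 0.1247·log₂(0.1247/0.3334) = -0.17692
  Q(2)·log₂(Q(2)/P(2)) = 0.2635·log₂(0.2635/0.3333) = -0.08933
  Q(3)·log₂(Q(3)/P(3)) = 0.6118·log₂(0.6118/0.3333) = 0.53608

D_KL(Q||P) = -0.17692 - 0.08933 + 0.53608 = 0.26983 ≈ 0.2698 bits

These are NOT equal (difference: 0.0242 bits). KL divergence is asymmetric: D_KL(P||Q) ≠ D_KL(Q||P) in general.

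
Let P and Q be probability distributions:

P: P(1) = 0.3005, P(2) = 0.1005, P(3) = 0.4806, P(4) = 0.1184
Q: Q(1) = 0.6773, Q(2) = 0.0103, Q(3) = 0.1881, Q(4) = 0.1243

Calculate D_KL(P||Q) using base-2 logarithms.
0.6201 bits

D_KL(P||Q) = Σ P(x) log₂(P(x)/Q(x))

Computing term by term:
  P(1)·log₂(P(1)/Q(1)) = 0.3005·log₂(0.3005/0.6773) = -0.35232
  P(2)·log₂(P(2)/Q(2)) = 0.1005·log₂(0.1005/0.0103) = 0.33029
  P(3)·log₂(P(3)/Q(3)) = 0.4806·log₂(0.4806/0.1881) = 0.65041
  P(4)·log₂(P(4)/Q(4)) = 0.1184·log₂(0.1184/0.1243) = -0.00831

D_KL(P||Q) = -0.35232 + 0.33029 + 0.65041 - 0.00831 = 0.62007 ≈ 0.6201 bits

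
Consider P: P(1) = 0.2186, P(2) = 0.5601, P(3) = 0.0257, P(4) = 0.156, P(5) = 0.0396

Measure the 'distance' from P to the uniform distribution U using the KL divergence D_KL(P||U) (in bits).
0.6357 bits

U(i) = 1/5 for all i

D_KL(P||U) = Σ P(x) log₂(P(x) / (1/5))
           = Σ P(x) log₂(P(x)) + log₂(5)
           = log₂(5) - H(P)

H(P) = -Σ P(x) log₂(P(x)):
  -P(1)·log₂(P(1)) = -(0.2186)·log₂(0.2186) = 0.47953
  -P(2)·log₂(P(2)) = -(0.5601)·log₂(0.5601) = 0.46838
  -P(3)·log₂(P(3)) = -(0.0257)·log₂(0.0257) = 0.13575
  -P(4)·log₂(P(4)) = -(0.156)·log₂(0.156) = 0.41814
  -P(5)·log₂(P(5)) = -(0.0396)·log₂(0.0396) = 0.18447
H(P) = 0.47953 + 0.46838 + 0.13575 + 0.41814 + 0.18447 = 1.68627 bits

log₂(5) = 2.32193 bits

D_KL(P||U) = 2.32193 - 1.68627 = 0.63566 ≈ 0.6357 bits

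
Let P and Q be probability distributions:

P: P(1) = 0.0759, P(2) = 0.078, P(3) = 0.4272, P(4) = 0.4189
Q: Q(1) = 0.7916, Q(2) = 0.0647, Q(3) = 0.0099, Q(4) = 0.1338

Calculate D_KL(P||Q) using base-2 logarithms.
2.7743 bits

D_KL(P||Q) = Σ P(x) log₂(P(x)/Q(x))

Computing term by term:
  P(1)·log₂(P(1)/Q(1)) = 0.0759·log₂(0.0759/0.7916) = -0.25674
  P(2)·log₂(P(2)/Q(2)) = 0.078·log₂(0.078/0.0647) = 0.02104
  P(3)·log₂(P(3)/Q(3)) = 0.4272·log₂(0.4272/0.0099) = 2.32027
  P(4)·log₂(P(4)/Q(4)) = 0.4189·log₂(0.4189/0.1338) = 0.68973

D_KL(P||Q) = -0.25674 + 0.02104 + 2.32027 + 0.68973 = 2.77430 ≈ 2.7743 bits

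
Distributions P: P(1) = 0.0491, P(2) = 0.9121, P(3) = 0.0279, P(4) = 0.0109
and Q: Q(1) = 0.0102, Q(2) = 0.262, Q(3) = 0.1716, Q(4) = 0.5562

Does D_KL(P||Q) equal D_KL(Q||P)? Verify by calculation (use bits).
D_KL(P||Q) = 1.6178 bits, D_KL(Q||P) = 3.1105 bits. No — D_KL(P||Q) ≠ D_KL(Q||P) for this pair.

D_KL(P||Q) = Σ P(x) log₂(P(x)/Q(x))

Computing term by term:
  P(1)·log₂(P(1)/Q(1)) = 0.0491·log₂(0.0491/0.0102) = 0.11132
  P(2)·log₂(P(2)/Q(2)) = 0.9121·log₂(0.9121/0.262) = 1.64144
  P(3)·log₂(P(3)/Q(3)) = 0.0279·log₂(0.0279/0.1716) = -0.07312
  P(4)·log₂(P(4)/Q(4)) = 0.0109·log₂(0.0109/0.5562) = -0.06184

D_KL(P||Q) = 0.11132 + 1.64144 - 0.07312 - 0.06184 = 1.61780 ≈ 1.6178 bits

D_KL(Q||P) = Σ Q(x) log₂(Q(x)/P(x))

Computing term by term:
  Q(1)·log₂(Q(1)/P(1)) = 0.0102·log₂(0.0102/0.0491) = -0.02312
  Q(2)·log₂(Q(2)/P(2)) = 0.262·log₂(0.262/0.9121) = -0.47150
  Q(3)·log₂(Q(3)/P(3)) = 0.1716·log₂(0.1716/0.0279) = 0.44971
  Q(4)·log₂(Q(4)/P(4)) = 0.5562·log₂(0.5562/0.0109) = 3.15544

D_KL(Q||P) = -0.02312 - 0.47150 + 0.44971 + 3.15544 = 3.11053 ≈ 3.1105 bits

These are NOT equal (difference: 1.4927 bits). KL divergence is asymmetric: D_KL(P||Q) ≠ D_KL(Q||P) in general.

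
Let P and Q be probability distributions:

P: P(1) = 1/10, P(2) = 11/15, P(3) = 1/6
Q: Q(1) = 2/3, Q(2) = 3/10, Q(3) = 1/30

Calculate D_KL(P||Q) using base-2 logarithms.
1.0589 bits

D_KL(P||Q) = Σ P(x) log₂(P(x)/Q(x))

Computing term by term:
  P(1)·log₂(P(1)/Q(1)) = (1/10)·log₂((1/10)/(2/3)) = -0.27370
  P(2)·log₂(P(2)/Q(2)) = (11/15)·log₂((11/15)/(3/10)) = 0.94564
  P(3)·log₂(P(3)/Q(3)) = (1/6)·log₂((1/6)/(1/30)) = 0.38699

D_KL(P||Q) = -0.27370 + 0.94564 + 0.38699 = 1.05893 ≈ 1.0589 bits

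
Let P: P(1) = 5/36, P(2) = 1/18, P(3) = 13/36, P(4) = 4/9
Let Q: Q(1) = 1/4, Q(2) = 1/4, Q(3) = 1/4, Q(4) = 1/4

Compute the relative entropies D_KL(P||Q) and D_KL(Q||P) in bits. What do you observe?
D_KL(P||Q) = 0.3222 bits, D_KL(Q||P) = 0.4143 bits. The two directions give different values (D_KL(Q||P) exceeds D_KL(P||Q) by 0.0921 bits): KL divergence is asymmetric.

D_KL(P||Q) = Σ P(x) log₂(P(x)/Q(x))

Computing term by term:
  P(1)·log₂(P(1)/Q(1)) = (5/36)·log₂((5/36)/(1/4)) = -0.11778
  P(2)·log₂(P(2)/Q(2)) = (1/18)·log₂((1/18)/(1/4)) = -0.12055
  P(3)·log₂(P(3)/Q(3)) = (13/36)·log₂((13/36)/(1/4)) = 0.19157
  P(4)·log₂(P(4)/Q(4)) = (4/9)·log₂((4/9)/(1/4)) = 0.36892

D_KL(P||Q) = -0.11778 - 0.12055 + 0.19157 + 0.36892 = 0.32216 ≈ 0.3222 bits

D_KL(Q||P) = Σ Q(x) log₂(Q(x)/P(x))

Computing term by term:
  Q(1)·log₂(Q(1)/P(1)) = (1/4)·log₂((1/4)/(5/36)) = 0.21200
  Q(2)·log₂(Q(2)/P(2)) = (1/4)·log₂((1/4)/(1/18)) = 0.54248
  Q(3)·log₂(Q(3)/P(3)) = (1/4)·log₂((1/4)/(13/36)) = -0.13263
  Q(4)·log₂(Q(4)/P(4)) = (1/4)·log₂((1/4)/(4/9)) = -0.20752

D_KL(Q||P) = 0.21200 + 0.54248 - 0.13263 - 0.20752 = 0.41433 ≈ 0.4143 bits

These are NOT equal (difference: 0.0921 bits). KL divergence is asymmetric: D_KL(P||Q) ≠ D_KL(Q||P) in general.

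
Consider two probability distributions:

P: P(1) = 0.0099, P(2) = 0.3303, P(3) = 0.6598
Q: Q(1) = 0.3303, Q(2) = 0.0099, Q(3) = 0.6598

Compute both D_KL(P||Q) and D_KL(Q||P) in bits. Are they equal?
D_KL(P||Q) = 1.6213 bits, D_KL(Q||P) = 1.6213 bits. Yes, in this case they are equal (although KL divergence is not symmetric in general).

D_KL(P||Q) = Σ P(x) log₂(P(x)/Q(x))

Computing term by term:
  P(1)·log₂(P(1)/Q(1)) = 0.0099·log₂(0.0099/0.3303) = -0.05010
  P(2)·log₂(P(2)/Q(2)) = 0.3303·log₂(0.3303/0.0099) = 1.67139
  P(3)·log₂(P(3)/Q(3)) = 0.6598·log₂(0.6598/0.6598) = 0.00000

D_KL(P||Q) = -0.05010 + 1.67139 + 0.00000 = 1.62129 ≈ 1.6213 bits

D_KL(Q||P) = Σ Q(x) log₂(Q(x)/P(x))

Computing term by term:
  Q(1)·log₂(Q(1)/P(1)) = 0.3303·log₂(0.3303/0.0099) = 1.67139
  Q(2)·log₂(Q(2)/P(2)) = 0.0099·log₂(0.0099/0.3303) = -0.05010
  Q(3)·log₂(Q(3)/P(3)) = 0.6598·log₂(0.6598/0.6598) = 0.00000

D_KL(Q||P) = 1.67139 - 0.05010 + 0.00000 = 1.62129 ≈ 1.6213 bits

These ARE equal here. Q is P with outcomes relabeled (Q(1) = P(2), Q(2) = P(1)) by a relabeling that is its own inverse, so the two sums contain exactly the same terms in a different order. This is a special case — KL divergence is not symmetric in general: D_KL(P||Q) ≠ D_KL(Q||P) for most P, Q.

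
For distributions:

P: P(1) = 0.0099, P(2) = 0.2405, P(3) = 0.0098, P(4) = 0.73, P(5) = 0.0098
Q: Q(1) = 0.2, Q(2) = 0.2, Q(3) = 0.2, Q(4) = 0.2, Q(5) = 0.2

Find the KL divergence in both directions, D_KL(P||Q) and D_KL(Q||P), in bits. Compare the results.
D_KL(P||Q) = 1.2993 bits, D_KL(Q||P) = 2.1809 bits. D_KL(Q||P) is larger than D_KL(P||Q) by 0.8816 bits; the two directions differ.

D_KL(P||Q) = Σ P(x) log₂(P(x)/Q(x))

Computing term by term:
  P(1)·log₂(P(1)/Q(1)) = 0.0099·log₂(0.0099/0.2) = -0.04293
  P(2)·log₂(P(2)/Q(2)) = 0.2405·log₂(0.2405/0.2) = 0.06398
  P(3)·log₂(P(3)/Q(3)) = 0.0098·log₂(0.0098/0.2) = -0.04264
  P(4)·log₂(P(4)/Q(4)) = 0.73·log₂(0.73/0.2) = 1.36356
  P(5)·log₂(P(5)/Q(5)) = 0.0098·log₂(0.0098/0.2) = -0.04264

D_KL(P||Q) = -0.04293 + 0.06398 - 0.04264 + 1.36356 - 0.04264 = 1.29933 ≈ 1.2993 bits

D_KL(Q||P) = Σ Q(x) log₂(Q(x)/P(x))

Computing term by term:
  Q(1)·log₂(Q(1)/P(1)) = 0.2·log₂(0.2/0.0099) = 0.86729
  Q(2)·log₂(Q(2)/P(2)) = 0.2·log₂(0.2/0.2405) = -0.05321
  Q(3)·log₂(Q(3)/P(3)) = 0.2·log₂(0.2/0.0098) = 0.87021
  Q(4)·log₂(Q(4)/P(4)) = 0.2·log₂(0.2/0.73) = -0.37358
  Q(5)·log₂(Q(5)/P(5)) = 0.2·log₂(0.2/0.0098) = 0.87021

D_KL(Q||P) = 0.86729 - 0.05321 + 0.87021 - 0.37358 + 0.87021 = 2.18092 ≈ 2.1809 bits

These are NOT equal (difference: 0.8816 bits). KL divergence is asymmetric: D_KL(P||Q) ≠ D_KL(Q||P) in general.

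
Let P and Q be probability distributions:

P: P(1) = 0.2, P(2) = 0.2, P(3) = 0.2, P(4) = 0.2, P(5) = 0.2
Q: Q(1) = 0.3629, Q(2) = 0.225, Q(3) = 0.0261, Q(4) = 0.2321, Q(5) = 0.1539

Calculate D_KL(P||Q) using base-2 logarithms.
0.4143 bits

D_KL(P||Q) = Σ P(x) log₂(P(x)/Q(x))

Computing term by term:
  P(1)·log₂(P(1)/Q(1)) = 0.2·log₂(0.2/0.3629) = -0.17191
  P(2)·log₂(P(2)/Q(2)) = 0.2·log₂(0.2/0.225) = -0.03399
  P(3)·log₂(P(3)/Q(3)) = 0.2·log₂(0.2/0.0261) = 0.58758
  P(4)·log₂(P(4)/Q(4)) = 0.2·log₂(0.2/0.2321) = -0.04295
  P(5)·log₂(P(5)/Q(5)) = 0.2·log₂(0.2/0.1539) = 0.07560

D_KL(P||Q) = -0.17191 - 0.03399 + 0.58758 - 0.04295 + 0.07560 = 0.41433 ≈ 0.4143 bits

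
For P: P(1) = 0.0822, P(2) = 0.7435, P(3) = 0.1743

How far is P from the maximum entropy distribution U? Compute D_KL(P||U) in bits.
0.5314 bits

U(i) = 1/3 for all i

D_KL(P||U) = Σ P(x) log₂(P(x) / (1/3))
           = Σ P(x) log₂(P(x)) + log₂(3)
           = log₂(3) - H(P)

H(P) = -Σ P(x) log₂(P(x)):
  -P(1)·log₂(P(1)) = -(0.0822)·log₂(0.0822) = 0.29631
  -P(2)·log₂(P(2)) = -(0.7435)·log₂(0.7435) = 0.31792
  -P(3)·log₂(P(3)) = -(0.1743)·log₂(0.1743) = 0.43930
H(P) = 0.29631 + 0.31792 + 0.43930 = 1.05353 bits

log₂(3) = 1.58496 bits

D_KL(P||U) = 1.58496 - 1.05353 = 0.53143 ≈ 0.5314 bits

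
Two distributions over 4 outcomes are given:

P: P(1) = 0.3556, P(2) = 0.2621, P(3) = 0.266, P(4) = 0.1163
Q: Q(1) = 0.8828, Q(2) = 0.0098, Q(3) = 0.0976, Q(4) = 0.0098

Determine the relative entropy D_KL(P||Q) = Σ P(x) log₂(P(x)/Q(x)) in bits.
1.5760 bits

D_KL(P||Q) = Σ P(x) log₂(P(x)/Q(x))

Computing term by term:
  P(1)·log₂(P(1)/Q(1)) = 0.3556·log₂(0.3556/0.8828) = -0.46649
  P(2)·log₂(P(2)/Q(2)) = 0.2621·log₂(0.2621/0.0098) = 1.24267
  P(3)·log₂(P(3)/Q(3)) = 0.266·log₂(0.266/0.0976) = 0.38476
  P(4)·log₂(P(4)/Q(4)) = 0.1163·log₂(0.1163/0.0098) = 0.41507

D_KL(P||Q) = -0.46649 + 1.24267 + 0.38476 + 0.41507 = 1.57601 ≈ 1.5760 bits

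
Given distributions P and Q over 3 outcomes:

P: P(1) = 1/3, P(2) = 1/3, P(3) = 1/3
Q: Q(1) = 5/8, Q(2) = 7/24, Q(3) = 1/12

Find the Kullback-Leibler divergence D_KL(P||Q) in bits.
0.4286 bits

D_KL(P||Q) = Σ P(x) log₂(P(x)/Q(x))

Computing term by term:
  P(1)·log₂(P(1)/Q(1)) = (1/3)·log₂((1/3)/(5/8)) = -0.30230
  P(2)·log₂(P(2)/Q(2)) = (1/3)·log₂((1/3)/(7/24)) = 0.06422
  P(3)·log₂(P(3)/Q(3)) = (1/3)·log₂((1/3)/(1/12)) = 0.66667

D_KL(P||Q) = -0.30230 + 0.06422 + 0.66667 = 0.42859 ≈ 0.4286 bits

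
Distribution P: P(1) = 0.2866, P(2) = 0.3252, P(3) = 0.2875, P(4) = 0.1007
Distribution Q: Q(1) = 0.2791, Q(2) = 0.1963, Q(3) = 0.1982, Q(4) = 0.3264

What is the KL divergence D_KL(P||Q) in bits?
0.2312 bits

D_KL(P||Q) = Σ P(x) log₂(P(x)/Q(x))

Computing term by term:
  P(1)·log₂(P(1)/Q(1)) = 0.2866·log₂(0.2866/0.2791) = 0.01096
  P(2)·log₂(P(2)/Q(2)) = 0.3252·log₂(0.3252/0.1963) = 0.23683
  P(3)·log₂(P(3)/Q(3)) = 0.2875·log₂(0.2875/0.1982) = 0.15427
  P(4)·log₂(P(4)/Q(4)) = 0.1007·log₂(0.1007/0.3264) = -0.17085

D_KL(P||Q) = 0.01096 + 0.23683 + 0.15427 - 0.17085 = 0.23121 ≈ 0.2312 bits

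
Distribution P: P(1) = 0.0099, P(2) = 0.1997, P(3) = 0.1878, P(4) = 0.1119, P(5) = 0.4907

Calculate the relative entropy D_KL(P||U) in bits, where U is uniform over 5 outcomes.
0.4812 bits

U(i) = 1/5 for all i

D_KL(P||U) = Σ P(x) log₂(P(x) / (1/5))
           = Σ P(x) log₂(P(x)) + log₂(5)
           = log₂(5) - H(P)

H(P) = -Σ P(x) log₂(P(x)):
  -P(1)·log₂(P(1)) = -(0.0099)·log₂(0.0099) = 0.06592
  -P(2)·log₂(P(2)) = -(0.1997)·log₂(0.1997) = 0.46412
  -P(3)·log₂(P(3)) = -(0.1878)·log₂(0.1878) = 0.45311
  -P(4)·log₂(P(4)) = -(0.1119)·log₂(0.1119) = 0.35357
  -P(5)·log₂(P(5)) = -(0.4907)·log₂(0.4907) = 0.50399
H(P) = 0.06592 + 0.46412 + 0.45311 + 0.35357 + 0.50399 = 1.84071 bits

log₂(5) = 2.32193 bits

D_KL(P||U) = 2.32193 - 1.84071 = 0.48122 ≈ 0.4812 bits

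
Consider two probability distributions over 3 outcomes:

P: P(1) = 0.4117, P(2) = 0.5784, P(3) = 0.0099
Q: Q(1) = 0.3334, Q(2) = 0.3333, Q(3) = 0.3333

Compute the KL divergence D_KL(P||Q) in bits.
0.5350 bits

D_KL(P||Q) = Σ P(x) log₂(P(x)/Q(x))

Computing term by term:
  P(1)·log₂(P(1)/Q(1)) = 0.4117·log₂(0.4117/0.3334) = 0.12530
  P(2)·log₂(P(2)/Q(2)) = 0.5784·log₂(0.5784/0.3333) = 0.45997
  P(3)·log₂(P(3)/Q(3)) = 0.0099·log₂(0.0099/0.3333) = -0.05023

D_KL(P||Q) = 0.12530 + 0.45997 - 0.05023 = 0.53504 ≈ 0.5350 bits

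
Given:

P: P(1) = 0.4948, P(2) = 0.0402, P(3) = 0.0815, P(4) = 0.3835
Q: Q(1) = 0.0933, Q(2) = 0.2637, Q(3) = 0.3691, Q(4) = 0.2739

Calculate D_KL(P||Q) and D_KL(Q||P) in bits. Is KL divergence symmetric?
D_KL(P||Q) = 1.0905 bits, D_KL(Q||P) = 1.1623 bits. No, KL divergence is not symmetric.

D_KL(P||Q) = Σ P(x) log₂(P(x)/Q(x))

Computing term by term:
  P(1)·log₂(P(1)/Q(1)) = 0.4948·log₂(0.4948/0.0933) = 1.19093
  P(2)·log₂(P(2)/Q(2)) = 0.0402·log₂(0.0402/0.2637) = -0.10909
  P(3)·log₂(P(3)/Q(3)) = 0.0815·log₂(0.0815/0.3691) = -0.17760
  P(4)·log₂(P(4)/Q(4)) = 0.3835·log₂(0.3835/0.2739) = 0.18622

D_KL(P||Q) = 1.19093 - 0.10909 - 0.17760 + 0.18622 = 1.09046 ≈ 1.0905 bits

D_KL(Q||P) = Σ Q(x) log₂(Q(x)/P(x))

Computing term by term:
  Q(1)·log₂(Q(1)/P(1)) = 0.0933·log₂(0.0933/0.4948) = -0.22456
  Q(2)·log₂(Q(2)/P(2)) = 0.2637·log₂(0.2637/0.0402) = 0.71558
  Q(3)·log₂(Q(3)/P(3)) = 0.3691·log₂(0.3691/0.0815) = 0.80432
  Q(4)·log₂(Q(4)/P(4)) = 0.2739·log₂(0.2739/0.3835) = -0.13300

D_KL(Q||P) = -0.22456 + 0.71558 + 0.80432 - 0.13300 = 1.16234 ≈ 1.1623 bits

These are NOT equal (difference: 0.0718 bits). KL divergence is asymmetric: D_KL(P||Q) ≠ D_KL(Q||P) in general.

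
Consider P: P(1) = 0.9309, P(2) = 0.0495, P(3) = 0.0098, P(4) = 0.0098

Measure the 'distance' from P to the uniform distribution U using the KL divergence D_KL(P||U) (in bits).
1.5584 bits

U(i) = 1/4 for all i

D_KL(P||U) = Σ P(x) log₂(P(x) / (1/4))
           = Σ P(x) log₂(P(x)) + log₂(4)
           = log₂(4) - H(P)

H(P) = -Σ P(x) log₂(P(x)):
  -P(1)·log₂(P(1)) = -(0.9309)·log₂(0.9309) = 0.09616
  -P(2)·log₂(P(2)) = -(0.0495)·log₂(0.0495) = 0.21465
  -P(3)·log₂(P(3)) = -(0.0098)·log₂(0.0098) = 0.06540
  -P(4)·log₂(P(4)) = -(0.0098)·log₂(0.0098) = 0.06540
H(P) = 0.09616 + 0.21465 + 0.06540 + 0.06540 = 0.44161 bits

log₂(4) = 2.00000 bits

D_KL(P||U) = 2.00000 - 0.44161 = 1.55839 ≈ 1.5584 bits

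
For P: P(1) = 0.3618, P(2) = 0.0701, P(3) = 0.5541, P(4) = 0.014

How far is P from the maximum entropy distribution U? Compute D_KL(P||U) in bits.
0.6424 bits

U(i) = 1/4 for all i

D_KL(P||U) = Σ P(x) log₂(P(x) / (1/4))
           = Σ P(x) log₂(P(x)) + log₂(4)
           = log₂(4) - H(P)

H(P) = -Σ P(x) log₂(P(x)):
  -P(1)·log₂(P(1)) = -(0.3618)·log₂(0.3618) = 0.53066
  -P(2)·log₂(P(2)) = -(0.0701)·log₂(0.0701) = 0.26879
  -P(3)·log₂(P(3)) = -(0.5541)·log₂(0.5541) = 0.47197
  -P(4)·log₂(P(4)) = -(0.014)·log₂(0.014) = 0.08622
H(P) = 0.53066 + 0.26879 + 0.47197 + 0.08622 = 1.35764 bits

log₂(4) = 2.00000 bits

D_KL(P||U) = 2.00000 - 1.35764 = 0.64236 ≈ 0.6424 bits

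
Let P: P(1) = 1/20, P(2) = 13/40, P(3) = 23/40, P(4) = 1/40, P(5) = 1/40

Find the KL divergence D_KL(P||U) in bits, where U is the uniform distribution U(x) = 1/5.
0.8537 bits

U(i) = 1/5 for all i

D_KL(P||U) = Σ P(x) log₂(P(x) / (1/5))
           = Σ P(x) log₂(P(x)) + log₂(5)
           = log₂(5) - H(P)

H(P) = -Σ P(x) log₂(P(x)):
  -P(1)·log₂(P(1)) = -(1/20)·log₂(1/20) = 0.21610
  -P(2)·log₂(P(2)) = -(13/40)·log₂(13/40) = 0.52698
  -P(3)·log₂(P(3)) = -(23/40)·log₂(23/40) = 0.45906
  -P(4)·log₂(P(4)) = -(1/40)·log₂(1/40) = 0.13305
  -P(5)·log₂(P(5)) = -(1/40)·log₂(1/40) = 0.13305
H(P) = 0.21610 + 0.52698 + 0.45906 + 0.13305 + 0.13305 = 1.46824 bits

log₂(5) = 2.32193 bits

D_KL(P||U) = 2.32193 - 1.46824 = 0.85369 ≈ 0.8537 bits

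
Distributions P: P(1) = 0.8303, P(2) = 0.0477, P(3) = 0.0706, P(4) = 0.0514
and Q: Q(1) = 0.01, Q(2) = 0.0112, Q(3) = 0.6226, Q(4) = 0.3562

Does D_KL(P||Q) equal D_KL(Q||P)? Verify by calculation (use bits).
D_KL(P||Q) = 5.0281 bits, D_KL(Q||P) = 2.8630 bits. No — D_KL(P||Q) ≠ D_KL(Q||P) for this pair.

D_KL(P||Q) = Σ P(x) log₂(P(x)/Q(x))

Computing term by term:
  P(1)·log₂(P(1)/Q(1)) = 0.8303·log₂(0.8303/0.01) = 5.29363
  P(2)·log₂(P(2)/Q(2)) = 0.0477·log₂(0.0477/0.0112) = 0.09972
  P(3)·log₂(P(3)/Q(3)) = 0.0706·log₂(0.0706/0.6226) = -0.22172
  P(4)·log₂(P(4)/Q(4)) = 0.0514·log₂(0.0514/0.3562) = -0.14355

D_KL(P||Q) = 5.29363 + 0.09972 - 0.22172 - 0.14355 = 5.02808 ≈ 5.0281 bits

D_KL(Q||P) = Σ Q(x) log₂(Q(x)/P(x))

Computing term by term:
  Q(1)·log₂(Q(1)/P(1)) = 0.01·log₂(0.01/0.8303) = -0.06376
  Q(2)·log₂(Q(2)/P(2)) = 0.0112·log₂(0.0112/0.0477) = -0.02341
  Q(3)·log₂(Q(3)/P(3)) = 0.6226·log₂(0.6226/0.0706) = 1.95532
  Q(4)·log₂(Q(4)/P(4)) = 0.3562·log₂(0.3562/0.0514) = 0.99481

D_KL(Q||P) = -0.06376 - 0.02341 + 1.95532 + 0.99481 = 2.86296 ≈ 2.8630 bits

These are NOT equal (difference: 2.1651 bits). KL divergence is asymmetric: D_KL(P||Q) ≠ D_KL(Q||P) in general.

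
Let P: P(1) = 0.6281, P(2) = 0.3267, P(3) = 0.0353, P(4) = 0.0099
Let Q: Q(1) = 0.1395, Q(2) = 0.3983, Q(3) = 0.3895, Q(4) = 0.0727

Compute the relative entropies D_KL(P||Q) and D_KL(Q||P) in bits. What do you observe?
D_KL(P||Q) = 1.1193 bits, D_KL(Q||P) = 1.3694 bits. The two directions give different values (D_KL(Q||P) exceeds D_KL(P||Q) by 0.2501 bits): KL divergence is asymmetric.

D_KL(P||Q) = Σ P(x) log₂(P(x)/Q(x))

Computing term by term:
  P(1)·log₂(P(1)/Q(1)) = 0.6281·log₂(0.6281/0.1395) = 1.36343
  P(2)·log₂(P(2)/Q(2)) = 0.3267·log₂(0.3267/0.3983) = -0.09340
  P(3)·log₂(P(3)/Q(3)) = 0.0353·log₂(0.0353/0.3895) = -0.12228
  P(4)·log₂(P(4)/Q(4)) = 0.0099·log₂(0.0099/0.0727) = -0.02848

D_KL(P||Q) = 1.36343 - 0.09340 - 0.12228 - 0.02848 = 1.11927 ≈ 1.1193 bits

D_KL(Q||P) = Σ Q(x) log₂(Q(x)/P(x))

Computing term by term:
  Q(1)·log₂(Q(1)/P(1)) = 0.1395·log₂(0.1395/0.6281) = -0.30282
  Q(2)·log₂(Q(2)/P(2)) = 0.3983·log₂(0.3983/0.3267) = 0.11387
  Q(3)·log₂(Q(3)/P(3)) = 0.3895·log₂(0.3895/0.0353) = 1.34918
  Q(4)·log₂(Q(4)/P(4)) = 0.0727·log₂(0.0727/0.0099) = 0.20912

D_KL(Q||P) = -0.30282 + 0.11387 + 1.34918 + 0.20912 = 1.36935 ≈ 1.3694 bits

These are NOT equal (difference: 0.2501 bits). KL divergence is asymmetric: D_KL(P||Q) ≠ D_KL(Q||P) in general.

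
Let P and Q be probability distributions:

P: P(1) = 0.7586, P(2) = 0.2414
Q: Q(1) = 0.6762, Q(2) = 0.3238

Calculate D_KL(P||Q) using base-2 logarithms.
0.0236 bits

D_KL(P||Q) = Σ P(x) log₂(P(x)/Q(x))

Computing term by term:
  P(1)·log₂(P(1)/Q(1)) = 0.7586·log₂(0.7586/0.6762) = 0.12584
  P(2)·log₂(P(2)/Q(2)) = 0.2414·log₂(0.2414/0.3238) = -0.10228

D_KL(P||Q) = 0.12584 - 0.10228 = 0.02356 ≈ 0.0236 bits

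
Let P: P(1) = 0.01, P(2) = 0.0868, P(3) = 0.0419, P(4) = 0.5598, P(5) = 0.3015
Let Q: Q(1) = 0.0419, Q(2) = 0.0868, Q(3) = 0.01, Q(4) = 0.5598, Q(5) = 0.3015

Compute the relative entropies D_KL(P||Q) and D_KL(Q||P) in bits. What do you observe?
D_KL(P||Q) = 0.0659 bits, D_KL(Q||P) = 0.0659 bits. The two directions give the same value here, because Q is a self-inverse relabeling of P; in general KL divergence is asymmetric.

D_KL(P||Q) = Σ P(x) log₂(P(x)/Q(x))

Computing term by term:
  P(1)·log₂(P(1)/Q(1)) = 0.01·log₂(0.01/0.0419) = -0.02067
  P(2)·log₂(P(2)/Q(2)) = 0.0868·log₂(0.0868/0.0868) = 0.00000
  P(3)·log₂(P(3)/Q(3)) = 0.0419·log₂(0.0419/0.01) = 0.08661
  P(4)·log₂(P(4)/Q(4)) = 0.5598·log₂(0.5598/0.5598) = 0.00000
  P(5)·log₂(P(5)/Q(5)) = 0.3015·log₂(0.3015/0.3015) = 0.00000

D_KL(P||Q) = -0.02067 + 0.00000 + 0.08661 + 0.00000 + 0.00000 = 0.06594 ≈ 0.0659 bits

D_KL(Q||P) = Σ Q(x) log₂(Q(x)/P(x))

Computing term by term:
  Q(1)·log₂(Q(1)/P(1)) = 0.0419·log₂(0.0419/0.01) = 0.08661
  Q(2)·log₂(Q(2)/P(2)) = 0.0868·log₂(0.0868/0.0868) = 0.00000
  Q(3)·log₂(Q(3)/P(3)) = 0.01·log₂(0.01/0.0419) = -0.02067
  Q(4)·log₂(Q(4)/P(4)) = 0.5598·log₂(0.5598/0.5598) = 0.00000
  Q(5)·log₂(Q(5)/P(5)) = 0.3015·log₂(0.3015/0.3015) = 0.00000

D_KL(Q||P) = 0.08661 + 0.00000 - 0.02067 + 0.00000 + 0.00000 = 0.06594 ≈ 0.0659 bits

These ARE equal here. Q is P with outcomes relabeled (Q(1) = P(3), Q(3) = P(1)) by a relabeling that is its own inverse, so the two sums contain exactly the same terms in a different order. This is a special case — KL divergence is not symmetric in general: D_KL(P||Q) ≠ D_KL(Q||P) for most P, Q.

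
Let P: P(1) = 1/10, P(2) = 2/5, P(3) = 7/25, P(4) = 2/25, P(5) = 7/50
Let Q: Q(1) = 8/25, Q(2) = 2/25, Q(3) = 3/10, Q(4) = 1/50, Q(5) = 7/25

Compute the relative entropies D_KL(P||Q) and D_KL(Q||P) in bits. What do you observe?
D_KL(P||Q) = 0.7531 bits, D_KL(Q||P) = 0.6211 bits. The two directions give different values (D_KL(P||Q) exceeds D_KL(Q||P) by 0.1320 bits): KL divergence is asymmetric.

D_KL(P||Q) = Σ P(x) log₂(P(x)/Q(x))

Computing term by term:
  P(1)·log₂(P(1)/Q(1)) = (1/10)·log₂((1/10)/(8/25)) = -0.16781
  P(2)·log₂(P(2)/Q(2)) = (2/5)·log₂((2/5)/(2/25)) = 0.92877
  P(3)·log₂(P(3)/Q(3)) = (7/25)·log₂((7/25)/(3/10)) = -0.02787
  P(4)·log₂(P(4)/Q(4)) = (2/25)·log₂((2/25)/(1/50)) = 0.16000
  P(5)·log₂(P(5)/Q(5)) = (7/50)·log₂((7/50)/(7/25)) = -0.14000

D_KL(P||Q) = -0.16781 + 0.92877 - 0.02787 + 0.16000 - 0.14000 = 0.75309 ≈ 0.7531 bits

D_KL(Q||P) = Σ Q(x) log₂(Q(x)/P(x))

Computing term by term:
  Q(1)·log₂(Q(1)/P(1)) = (8/25)·log₂((8/25)/(1/10)) = 0.53698
  Q(2)·log₂(Q(2)/P(2)) = (2/25)·log₂((2/25)/(2/5)) = -0.18575
  Q(3)·log₂(Q(3)/P(3)) = (3/10)·log₂((3/10)/(7/25)) = 0.02986
  Q(4)·log₂(Q(4)/P(4)) = (1/50)·log₂((1/50)/(2/25)) = -0.04000
  Q(5)·log₂(Q(5)/P(5)) = (7/25)·log₂((7/25)/(7/50)) = 0.28000

D_KL(Q||P) = 0.53698 - 0.18575 + 0.02986 - 0.04000 + 0.28000 = 0.62109 ≈ 0.6211 bits

These are NOT equal (difference: 0.1320 bits). KL divergence is asymmetric: D_KL(P||Q) ≠ D_KL(Q||P) in general.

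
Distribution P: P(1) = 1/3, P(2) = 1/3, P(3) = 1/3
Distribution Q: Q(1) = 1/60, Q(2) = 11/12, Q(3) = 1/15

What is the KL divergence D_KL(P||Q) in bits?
1.7281 bits

D_KL(P||Q) = Σ P(x) log₂(P(x)/Q(x))

Computing term by term:
  P(1)·log₂(P(1)/Q(1)) = (1/3)·log₂((1/3)/(1/60)) = 1.44064
  P(2)·log₂(P(2)/Q(2)) = (1/3)·log₂((1/3)/(11/12)) = -0.48648
  P(3)·log₂(P(3)/Q(3)) = (1/3)·log₂((1/3)/(1/15)) = 0.77398

D_KL(P||Q) = 1.44064 - 0.48648 + 0.77398 = 1.72814 ≈ 1.7281 bits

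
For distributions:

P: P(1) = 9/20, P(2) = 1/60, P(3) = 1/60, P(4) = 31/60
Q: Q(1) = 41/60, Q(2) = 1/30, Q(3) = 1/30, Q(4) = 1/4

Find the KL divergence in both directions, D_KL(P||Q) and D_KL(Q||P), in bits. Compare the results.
D_KL(P||Q) = 0.2366 bits, D_KL(Q||P) = 0.2167 bits. D_KL(P||Q) is larger than D_KL(Q||P) by 0.0199 bits; the two directions differ.

D_KL(P||Q) = Σ P(x) log₂(P(x)/Q(x))

Computing term by term:
  P(1)·log₂(P(1)/Q(1)) = (9/20)·log₂((9/20)/(41/60)) = -0.27120
  P(2)·log₂(P(2)/Q(2)) = (1/60)·log₂((1/60)/(1/30)) = -0.01667
  P(3)·log₂(P(3)/Q(3)) = (1/60)·log₂((1/60)/(1/30)) = -0.01667
  P(4)·log₂(P(4)/Q(4)) = (31/60)·log₂((31/60)/(1/4)) = 0.54111

D_KL(P||Q) = -0.27120 - 0.01667 - 0.01667 + 0.54111 = 0.23657 ≈ 0.2366 bits

D_KL(Q||P) = Σ Q(x) log₂(Q(x)/P(x))

Computing term by term:
  Q(1)·log₂(Q(1)/P(1)) = (41/60)·log₂((41/60)/(9/20)) = 0.41182
  Q(2)·log₂(Q(2)/P(2)) = (1/30)·log₂((1/30)/(1/60)) = 0.03333
  Q(3)·log₂(Q(3)/P(3)) = (1/30)·log₂((1/30)/(1/60)) = 0.03333
  Q(4)·log₂(Q(4)/P(4)) = (1/4)·log₂((1/4)/(31/60)) = -0.26183

D_KL(Q||P) = 0.41182 + 0.03333 + 0.03333 - 0.26183 = 0.21665 ≈ 0.2167 bits

These are NOT equal (difference: 0.0199 bits). KL divergence is asymmetric: D_KL(P||Q) ≠ D_KL(Q||P) in general.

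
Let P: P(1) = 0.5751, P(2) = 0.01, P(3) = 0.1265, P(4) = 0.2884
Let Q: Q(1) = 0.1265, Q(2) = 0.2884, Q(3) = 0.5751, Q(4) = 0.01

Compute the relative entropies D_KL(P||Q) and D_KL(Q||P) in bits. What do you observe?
D_KL(P||Q) = 2.3303 bits, D_KL(Q||P) = 2.3303 bits. The two directions give the same value here, because Q is a self-inverse relabeling of P; in general KL divergence is asymmetric.

D_KL(P||Q) = Σ P(x) log₂(P(x)/Q(x))

Computing term by term:
  P(1)·log₂(P(1)/Q(1)) = 0.5751·log₂(0.5751/0.1265) = 1.25641
  P(2)·log₂(P(2)/Q(2)) = 0.01·log₂(0.01/0.2884) = -0.04850
  P(3)·log₂(P(3)/Q(3)) = 0.1265·log₂(0.1265/0.5751) = -0.27636
  P(4)·log₂(P(4)/Q(4)) = 0.2884·log₂(0.2884/0.01) = 1.39874

D_KL(P||Q) = 1.25641 - 0.04850 - 0.27636 + 1.39874 = 2.33029 ≈ 2.3303 bits

D_KL(Q||P) = Σ Q(x) log₂(Q(x)/P(x))

Computing term by term:
  Q(1)·log₂(Q(1)/P(1)) = 0.1265·log₂(0.1265/0.5751) = -0.27636
  Q(2)·log₂(Q(2)/P(2)) = 0.2884·log₂(0.2884/0.01) = 1.39874
  Q(3)·log₂(Q(3)/P(3)) = 0.5751·log₂(0.5751/0.1265) = 1.25641
  Q(4)·log₂(Q(4)/P(4)) = 0.01·log₂(0.01/0.2884) = -0.04850

D_KL(Q||P) = -0.27636 + 1.39874 + 1.25641 - 0.04850 = 2.33029 ≈ 2.3303 bits

These ARE equal here. Q is P with outcomes relabeled (Q(1) = P(3), Q(2) = P(4), Q(3) = P(1), Q(4) = P(2)) by a relabeling that is its own inverse, so the two sums contain exactly the same terms in a different order. This is a special case — KL divergence is not symmetric in general: D_KL(P||Q) ≠ D_KL(Q||P) for most P, Q.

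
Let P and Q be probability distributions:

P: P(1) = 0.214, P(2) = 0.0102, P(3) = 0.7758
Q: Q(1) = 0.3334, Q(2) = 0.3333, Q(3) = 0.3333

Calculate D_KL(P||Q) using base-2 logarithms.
0.7574 bits

D_KL(P||Q) = Σ P(x) log₂(P(x)/Q(x))

Computing term by term:
  P(1)·log₂(P(1)/Q(1)) = 0.214·log₂(0.214/0.3334) = -0.13688
  P(2)·log₂(P(2)/Q(2)) = 0.0102·log₂(0.0102/0.3333) = -0.05131
  P(3)·log₂(P(3)/Q(3)) = 0.7758·log₂(0.7758/0.3333) = 0.94559

D_KL(P||Q) = -0.13688 - 0.05131 + 0.94559 = 0.75740 ≈ 0.7574 bits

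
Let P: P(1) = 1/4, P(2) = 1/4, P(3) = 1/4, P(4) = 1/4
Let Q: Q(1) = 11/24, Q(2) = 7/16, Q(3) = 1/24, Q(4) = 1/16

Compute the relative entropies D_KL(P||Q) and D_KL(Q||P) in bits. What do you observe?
D_KL(P||Q) = 0.7258 bits, D_KL(Q||P) = 0.5213 bits. The two directions give different values (D_KL(P||Q) exceeds D_KL(Q||P) by 0.2045 bits): KL divergence is asymmetric.

D_KL(P||Q) = Σ P(x) log₂(P(x)/Q(x))

Computing term by term:
  P(1)·log₂(P(1)/Q(1)) = (1/4)·log₂((1/4)/(11/24)) = -0.21862
  P(2)·log₂(P(2)/Q(2)) = (1/4)·log₂((1/4)/(7/16)) = -0.20184
  P(3)·log₂(P(3)/Q(3)) = (1/4)·log₂((1/4)/(1/24)) = 0.64624
  P(4)·log₂(P(4)/Q(4)) = (1/4)·log₂((1/4)/(1/16)) = 0.50000

D_KL(P||Q) = -0.21862 - 0.20184 + 0.64624 + 0.50000 = 0.72578 ≈ 0.7258 bits

D_KL(Q||P) = Σ Q(x) log₂(Q(x)/P(x))

Computing term by term:
  Q(1)·log₂(Q(1)/P(1)) = (11/24)·log₂((11/24)/(1/4)) = 0.40080
  Q(2)·log₂(Q(2)/P(2)) = (7/16)·log₂((7/16)/(1/4)) = 0.35322
  Q(3)·log₂(Q(3)/P(3)) = (1/24)·log₂((1/24)/(1/4)) = -0.10771
  Q(4)·log₂(Q(4)/P(4)) = (1/16)·log₂((1/16)/(1/4)) = -0.12500

D_KL(Q||P) = 0.40080 + 0.35322 - 0.10771 - 0.12500 = 0.52131 ≈ 0.5213 bits

These are NOT equal (difference: 0.2045 bits). KL divergence is asymmetric: D_KL(P||Q) ≠ D_KL(Q||P) in general.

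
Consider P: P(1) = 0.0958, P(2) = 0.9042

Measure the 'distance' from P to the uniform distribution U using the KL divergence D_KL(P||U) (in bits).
0.5445 bits

U(i) = 1/2 for all i

D_KL(P||U) = Σ P(x) log₂(P(x) / (1/2))
           = Σ P(x) log₂(P(x)) + log₂(2)
           = log₂(2) - H(P)

H(P) = -Σ P(x) log₂(P(x)):
  -P(1)·log₂(P(1)) = -(0.0958)·log₂(0.0958) = 0.32417
  -P(2)·log₂(P(2)) = -(0.9042)·log₂(0.9042) = 0.13137
H(P) = 0.32417 + 0.13137 = 0.45554 bits

log₂(2) = 1.00000 bits

D_KL(P||U) = 1.00000 - 0.45554 = 0.54446 ≈ 0.5445 bits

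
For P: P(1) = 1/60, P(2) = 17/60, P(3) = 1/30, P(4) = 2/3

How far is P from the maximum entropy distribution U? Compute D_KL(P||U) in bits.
0.8325 bits

U(i) = 1/4 for all i

D_KL(P||U) = Σ P(x) log₂(P(x) / (1/4))
           = Σ P(x) log₂(P(x)) + log₂(4)
           = log₂(4) - H(P)

H(P) = -Σ P(x) log₂(P(x)):
  -P(1)·log₂(P(1)) = -(1/60)·log₂(1/60) = 0.09845
  -P(2)·log₂(P(2)) = -(17/60)·log₂(17/60) = 0.51550
  -P(3)·log₂(P(3)) = -(1/30)·log₂(1/30) = 0.16356
  -P(4)·log₂(P(4)) = -(2/3)·log₂(2/3) = 0.38998
H(P) = 0.09845 + 0.51550 + 0.16356 + 0.38998 = 1.16749 bits

log₂(4) = 2.00000 bits

D_KL(P||U) = 2.00000 - 1.16749 = 0.83251 ≈ 0.8325 bits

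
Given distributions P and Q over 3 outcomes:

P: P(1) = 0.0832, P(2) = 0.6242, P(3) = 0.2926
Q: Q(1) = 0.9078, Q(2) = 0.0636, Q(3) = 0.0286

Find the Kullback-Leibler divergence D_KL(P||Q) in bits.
2.7515 bits

D_KL(P||Q) = Σ P(x) log₂(P(x)/Q(x))

Computing term by term:
  P(1)·log₂(P(1)/Q(1)) = 0.0832·log₂(0.0832/0.9078) = -0.28685
  P(2)·log₂(P(2)/Q(2)) = 0.6242·log₂(0.6242/0.0636) = 2.05668
  P(3)·log₂(P(3)/Q(3)) = 0.2926·log₂(0.2926/0.0286) = 0.98163

D_KL(P||Q) = -0.28685 + 2.05668 + 0.98163 = 2.75146 ≈ 2.7515 bits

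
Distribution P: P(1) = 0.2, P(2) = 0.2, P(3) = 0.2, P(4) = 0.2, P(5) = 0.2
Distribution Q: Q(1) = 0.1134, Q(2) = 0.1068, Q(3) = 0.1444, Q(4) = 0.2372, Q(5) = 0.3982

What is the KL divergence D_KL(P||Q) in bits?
0.1908 bits

D_KL(P||Q) = Σ P(x) log₂(P(x)/Q(x))

Computing term by term:
  P(1)·log₂(P(1)/Q(1)) = 0.2·log₂(0.2/0.1134) = 0.16372
  P(2)·log₂(P(2)/Q(2)) = 0.2·log₂(0.2/0.1068) = 0.18102
  P(3)·log₂(P(3)/Q(3)) = 0.2·log₂(0.2/0.1444) = 0.09399
  P(4)·log₂(P(4)/Q(4)) = 0.2·log₂(0.2/0.2372) = -0.04922
  P(5)·log₂(P(5)/Q(5)) = 0.2·log₂(0.2/0.3982) = -0.19870

D_KL(P||Q) = 0.16372 + 0.18102 + 0.09399 - 0.04922 - 0.19870 = 0.19081 ≈ 0.1908 bits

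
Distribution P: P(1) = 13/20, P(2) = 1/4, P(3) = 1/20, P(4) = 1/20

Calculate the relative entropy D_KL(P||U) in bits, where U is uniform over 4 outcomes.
0.6638 bits

U(i) = 1/4 for all i

D_KL(P||U) = Σ P(x) log₂(P(x) / (1/4))
           = Σ P(x) log₂(P(x)) + log₂(4)
           = log₂(4) - H(P)

H(P) = -Σ P(x) log₂(P(x)):
  -P(1)·log₂(P(1)) = -(13/20)·log₂(13/20) = 0.40397
  -P(2)·log₂(P(2)) = -(1/4)·log₂(1/4) = 0.50000
  -P(3)·log₂(P(3)) = -(1/20)·log₂(1/20) = 0.21610
  -P(4)·log₂(P(4)) = -(1/20)·log₂(1/20) = 0.21610
H(P) = 0.40397 + 0.50000 + 0.21610 + 0.21610 = 1.33617 bits

log₂(4) = 2.00000 bits

D_KL(P||U) = 2.00000 - 1.33617 = 0.66383 ≈ 0.6638 bits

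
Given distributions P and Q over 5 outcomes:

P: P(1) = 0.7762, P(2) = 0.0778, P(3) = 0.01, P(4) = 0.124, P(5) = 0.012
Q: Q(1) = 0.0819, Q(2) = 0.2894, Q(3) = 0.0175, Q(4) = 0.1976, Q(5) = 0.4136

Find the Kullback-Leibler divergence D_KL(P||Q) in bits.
2.2182 bits

D_KL(P||Q) = Σ P(x) log₂(P(x)/Q(x))

Computing term by term:
  P(1)·log₂(P(1)/Q(1)) = 0.7762·log₂(0.7762/0.0819) = 2.51838
  P(2)·log₂(P(2)/Q(2)) = 0.0778·log₂(0.0778/0.2894) = -0.14745
  P(3)·log₂(P(3)/Q(3)) = 0.01·log₂(0.01/0.0175) = -0.00807
  P(4)·log₂(P(4)/Q(4)) = 0.124·log₂(0.124/0.1976) = -0.08336
  P(5)·log₂(P(5)/Q(5)) = 0.012·log₂(0.012/0.4136) = -0.06129

D_KL(P||Q) = 2.51838 - 0.14745 - 0.00807 - 0.08336 - 0.06129 = 2.21821 ≈ 2.2182 bits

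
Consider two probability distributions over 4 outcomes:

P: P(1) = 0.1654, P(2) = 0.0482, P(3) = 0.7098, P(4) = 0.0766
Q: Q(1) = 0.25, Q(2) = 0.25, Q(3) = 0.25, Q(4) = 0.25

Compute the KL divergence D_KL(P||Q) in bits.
0.7248 bits

D_KL(P||Q) = Σ P(x) log₂(P(x)/Q(x))

Computing term by term:
  P(1)·log₂(P(1)/Q(1)) = 0.1654·log₂(0.1654/0.25) = -0.09857
  P(2)·log₂(P(2)/Q(2)) = 0.0482·log₂(0.0482/0.25) = -0.11447
  P(3)·log₂(P(3)/Q(3)) = 0.7098·log₂(0.7098/0.25) = 1.06859
  P(4)·log₂(P(4)/Q(4)) = 0.0766·log₂(0.0766/0.25) = -0.13072

D_KL(P||Q) = -0.09857 - 0.11447 + 1.06859 - 0.13072 = 0.72483 ≈ 0.7248 bits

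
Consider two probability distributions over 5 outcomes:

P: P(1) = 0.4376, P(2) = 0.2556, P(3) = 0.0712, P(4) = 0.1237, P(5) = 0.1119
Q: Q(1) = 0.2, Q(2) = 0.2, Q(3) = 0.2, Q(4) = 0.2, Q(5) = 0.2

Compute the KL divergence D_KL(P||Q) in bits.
0.2992 bits

D_KL(P||Q) = Σ P(x) log₂(P(x)/Q(x))

Computing term by term:
  P(1)·log₂(P(1)/Q(1)) = 0.4376·log₂(0.4376/0.2) = 0.49432
  P(2)·log₂(P(2)/Q(2)) = 0.2556·log₂(0.2556/0.2) = 0.09045
  P(3)·log₂(P(3)/Q(3)) = 0.0712·log₂(0.0712/0.2) = -0.10609
  P(4)·log₂(P(4)/Q(4)) = 0.1237·log₂(0.1237/0.2) = -0.08574
  P(5)·log₂(P(5)/Q(5)) = 0.1119·log₂(0.1119/0.2) = -0.09375

D_KL(P||Q) = 0.49432 + 0.09045 - 0.10609 - 0.08574 - 0.09375 = 0.29919 ≈ 0.2992 bits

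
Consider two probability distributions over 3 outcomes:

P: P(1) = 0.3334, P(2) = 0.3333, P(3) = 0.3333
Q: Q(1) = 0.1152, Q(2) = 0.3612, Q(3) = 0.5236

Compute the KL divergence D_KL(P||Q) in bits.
0.2553 bits

D_KL(P||Q) = Σ P(x) log₂(P(x)/Q(x))

Computing term by term:
  P(1)·log₂(P(1)/Q(1)) = 0.3334·log₂(0.3334/0.1152) = 0.51114
  P(2)·log₂(P(2)/Q(2)) = 0.3333·log₂(0.3333/0.3612) = -0.03865
  P(3)·log₂(P(3)/Q(3)) = 0.3333·log₂(0.3333/0.5236) = -0.21719

D_KL(P||Q) = 0.51114 - 0.03865 - 0.21719 = 0.25530 ≈ 0.2553 bits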